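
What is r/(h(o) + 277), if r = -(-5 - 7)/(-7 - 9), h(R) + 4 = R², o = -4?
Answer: -3/1156 ≈ -0.0025952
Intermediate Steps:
h(R) = -4 + R²
r = -¾ (r = -(-12)/(-16) = -(-12)*(-1)/16 = -1*¾ = -¾ ≈ -0.75000)
r/(h(o) + 277) = -¾/((-4 + (-4)²) + 277) = -¾/((-4 + 16) + 277) = -¾/(12 + 277) = -¾/289 = (1/289)*(-¾) = -3/1156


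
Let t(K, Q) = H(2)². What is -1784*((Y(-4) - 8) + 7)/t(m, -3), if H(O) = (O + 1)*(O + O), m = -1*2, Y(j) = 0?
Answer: 223/18 ≈ 12.389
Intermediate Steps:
m = -2
H(O) = 2*O*(1 + O) (H(O) = (1 + O)*(2*O) = 2*O*(1 + O))
t(K, Q) = 144 (t(K, Q) = (2*2*(1 + 2))² = (2*2*3)² = 12² = 144)
-1784*((Y(-4) - 8) + 7)/t(m, -3) = -1784*((0 - 8) + 7)/144 = -1784*(-8 + 7)/144 = -(-1784)/144 = -1784*(-1/144) = 223/18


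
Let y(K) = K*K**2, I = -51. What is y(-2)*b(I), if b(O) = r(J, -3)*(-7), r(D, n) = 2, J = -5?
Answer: 112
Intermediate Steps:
y(K) = K**3
b(O) = -14 (b(O) = 2*(-7) = -14)
y(-2)*b(I) = (-2)**3*(-14) = -8*(-14) = 112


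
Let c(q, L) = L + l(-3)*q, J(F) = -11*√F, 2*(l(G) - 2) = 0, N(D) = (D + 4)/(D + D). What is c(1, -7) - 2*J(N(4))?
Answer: 17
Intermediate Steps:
N(D) = (4 + D)/(2*D) (N(D) = (4 + D)/((2*D)) = (4 + D)*(1/(2*D)) = (4 + D)/(2*D))
l(G) = 2 (l(G) = 2 + (½)*0 = 2 + 0 = 2)
c(q, L) = L + 2*q
c(1, -7) - 2*J(N(4)) = (-7 + 2*1) - (-22)*√((½)*(4 + 4)/4) = (-7 + 2) - (-22)*√((½)*(¼)*8) = -5 - (-22)*√1 = -5 - (-22) = -5 - 2*(-11) = -5 + 22 = 17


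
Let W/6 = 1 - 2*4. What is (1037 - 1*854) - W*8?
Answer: 519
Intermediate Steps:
W = -42 (W = 6*(1 - 2*4) = 6*(1 - 8) = 6*(-7) = -42)
(1037 - 1*854) - W*8 = (1037 - 1*854) - (-42)*8 = (1037 - 854) - 1*(-336) = 183 + 336 = 519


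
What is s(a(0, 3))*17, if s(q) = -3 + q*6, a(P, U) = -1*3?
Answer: -357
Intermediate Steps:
a(P, U) = -3
s(q) = -3 + 6*q
s(a(0, 3))*17 = (-3 + 6*(-3))*17 = (-3 - 18)*17 = -21*17 = -357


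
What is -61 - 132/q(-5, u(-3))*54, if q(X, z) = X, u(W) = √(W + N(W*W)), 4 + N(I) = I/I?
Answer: 6823/5 ≈ 1364.6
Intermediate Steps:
N(I) = -3 (N(I) = -4 + I/I = -4 + 1 = -3)
u(W) = √(-3 + W) (u(W) = √(W - 3) = √(-3 + W))
-61 - 132/q(-5, u(-3))*54 = -61 - 132/(-5)*54 = -61 - 132*(-⅕)*54 = -61 + (132/5)*54 = -61 + 7128/5 = 6823/5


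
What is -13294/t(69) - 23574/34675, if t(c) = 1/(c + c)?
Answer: -63613807674/34675 ≈ -1.8346e+6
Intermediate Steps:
t(c) = 1/(2*c)
-13294/t(69) - 23574/34675 = -13294/((½)/69) - 23574/34675 = -13294/((½)*(1/69)) - 23574*1/34675 = -13294/1/138 - 23574/34675 = -13294*138 - 23574/34675 = -1834572 - 23574/34675 = -63613807674/34675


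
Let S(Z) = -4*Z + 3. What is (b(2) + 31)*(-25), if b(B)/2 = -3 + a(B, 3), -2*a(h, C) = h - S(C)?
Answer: -350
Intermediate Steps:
S(Z) = 3 - 4*Z
a(h, C) = 3/2 - 2*C - h/2 (a(h, C) = -(h - (3 - 4*C))/2 = -(h + (-3 + 4*C))/2 = -(-3 + h + 4*C)/2 = 3/2 - 2*C - h/2)
b(B) = -15 - B (b(B) = 2*(-3 + (3/2 - 2*3 - B/2)) = 2*(-3 + (3/2 - 6 - B/2)) = 2*(-3 + (-9/2 - B/2)) = 2*(-15/2 - B/2) = -15 - B)
(b(2) + 31)*(-25) = ((-15 - 1*2) + 31)*(-25) = ((-15 - 2) + 31)*(-25) = (-17 + 31)*(-25) = 14*(-25) = -350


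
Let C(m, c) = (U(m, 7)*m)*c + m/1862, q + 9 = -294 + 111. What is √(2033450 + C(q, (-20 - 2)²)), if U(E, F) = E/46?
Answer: √22657486664090/3059 ≈ 1556.1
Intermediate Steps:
q = -192 (q = -9 + (-294 + 111) = -9 - 183 = -192)
U(E, F) = E/46 (U(E, F) = E*(1/46) = E/46)
C(m, c) = m/1862 + c*m²/46 (C(m, c) = ((m/46)*m)*c + m/1862 = (m²/46)*c + m*(1/1862) = c*m²/46 + m/1862 = m/1862 + c*m²/46)
√(2033450 + C(q, (-20 - 2)²)) = √(2033450 + (1/42826)*(-192)*(23 + 931*(-20 - 2)²*(-192))) = √(2033450 + (1/42826)*(-192)*(23 + 931*(-22)²*(-192))) = √(2033450 + (1/42826)*(-192)*(23 + 931*484*(-192))) = √(2033450 + (1/42826)*(-192)*(23 - 86515968)) = √(2033450 + (1/42826)*(-192)*(-86515945)) = √(2033450 + 8305530720/21413) = √(51847795570/21413) = √22657486664090/3059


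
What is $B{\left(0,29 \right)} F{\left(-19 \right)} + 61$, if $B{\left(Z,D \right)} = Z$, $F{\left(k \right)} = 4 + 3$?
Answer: $61$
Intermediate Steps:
$F{\left(k \right)} = 7$
$B{\left(0,29 \right)} F{\left(-19 \right)} + 61 = 0 \cdot 7 + 61 = 0 + 61 = 61$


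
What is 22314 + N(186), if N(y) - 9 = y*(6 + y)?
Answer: 58035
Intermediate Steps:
N(y) = 9 + y*(6 + y)
22314 + N(186) = 22314 + (9 + 186**2 + 6*186) = 22314 + (9 + 34596 + 1116) = 22314 + 35721 = 58035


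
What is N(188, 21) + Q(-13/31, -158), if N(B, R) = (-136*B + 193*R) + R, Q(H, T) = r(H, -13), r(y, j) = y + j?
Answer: -666730/31 ≈ -21507.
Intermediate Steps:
r(y, j) = j + y
Q(H, T) = -13 + H
N(B, R) = -136*B + 194*R
N(188, 21) + Q(-13/31, -158) = (-136*188 + 194*21) + (-13 - 13/31) = (-25568 + 4074) + (-13 - 13*1/31) = -21494 + (-13 - 13/31) = -21494 - 416/31 = -666730/31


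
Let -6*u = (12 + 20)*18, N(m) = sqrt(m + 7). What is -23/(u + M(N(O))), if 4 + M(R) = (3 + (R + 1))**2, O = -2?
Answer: 1817/5921 + 184*sqrt(5)/5921 ≈ 0.37636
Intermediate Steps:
N(m) = sqrt(7 + m)
u = -96 (u = -(12 + 20)*18/6 = -16*18/3 = -1/6*576 = -96)
M(R) = -4 + (4 + R)**2 (M(R) = -4 + (3 + (R + 1))**2 = -4 + (3 + (1 + R))**2 = -4 + (4 + R)**2)
-23/(u + M(N(O))) = -23/(-96 + (-4 + (4 + sqrt(7 - 2))**2)) = -23/(-96 + (-4 + (4 + sqrt(5))**2)) = -23/(-100 + (4 + sqrt(5))**2)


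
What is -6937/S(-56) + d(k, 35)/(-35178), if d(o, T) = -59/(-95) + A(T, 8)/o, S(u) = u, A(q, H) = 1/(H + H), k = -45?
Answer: 59612982103/481235040 ≈ 123.88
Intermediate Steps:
A(q, H) = 1/(2*H)
d(o, T) = 59/95 + 1/(16*o) (d(o, T) = -59/(-95) + ((½)/8)/o = -59*(-1/95) + ((½)*(⅛))/o = 59/95 + 1/(16*o))
-6937/S(-56) + d(k, 35)/(-35178) = -6937/(-56) + ((1/1520)*(95 + 944*(-45))/(-45))/(-35178) = -6937*(-1/56) + ((1/1520)*(-1/45)*(95 - 42480))*(-1/35178) = 991/8 + ((1/1520)*(-1/45)*(-42385))*(-1/35178) = 991/8 + (8477/13680)*(-1/35178) = 991/8 - 8477/481235040 = 59612982103/481235040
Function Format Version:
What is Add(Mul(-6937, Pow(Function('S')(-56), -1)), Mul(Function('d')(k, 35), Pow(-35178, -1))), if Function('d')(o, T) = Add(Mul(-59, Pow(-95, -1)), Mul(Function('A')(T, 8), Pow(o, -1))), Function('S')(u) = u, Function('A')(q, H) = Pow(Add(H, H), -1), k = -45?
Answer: Rational(59612982103, 481235040) ≈ 123.88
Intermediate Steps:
Function('A')(q, H) = Mul(Rational(1, 2), Pow(H, -1)) (Function('A')(q, H) = Pow(Mul(2, H), -1) = Mul(Rational(1, 2), Pow(H, -1)))
Function('d')(o, T) = Add(Rational(59, 95), Mul(Rational(1, 16), Pow(o, -1))) (Function('d')(o, T) = Add(Mul(-59, Pow(-95, -1)), Mul(Mul(Rational(1, 2), Pow(8, -1)), Pow(o, -1))) = Add(Mul(-59, Rational(-1, 95)), Mul(Mul(Rational(1, 2), Rational(1, 8)), Pow(o, -1))) = Add(Rational(59, 95), Mul(Rational(1, 16), Pow(o, -1))))
Add(Mul(-6937, Pow(Function('S')(-56), -1)), Mul(Function('d')(k, 35), Pow(-35178, -1))) = Add(Mul(-6937, Pow(-56, -1)), Mul(Mul(Rational(1, 1520), Pow(-45, -1), Add(95, Mul(944, -45))), Pow(-35178, -1))) = Add(Mul(-6937, Rational(-1, 56)), Mul(Mul(Rational(1, 1520), Rational(-1, 45), Add(95, -42480)), Rational(-1, 35178))) = Add(Rational(991, 8), Mul(Mul(Rational(1, 1520), Rational(-1, 45), -42385), Rational(-1, 35178))) = Add(Rational(991, 8), Mul(Rational(8477, 13680), Rational(-1, 35178))) = Add(Rational(991, 8), Rational(-8477, 481235040)) = Rational(59612982103, 481235040)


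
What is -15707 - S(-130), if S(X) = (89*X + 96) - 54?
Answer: -4179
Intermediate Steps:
S(X) = 42 + 89*X (S(X) = (96 + 89*X) - 54 = 42 + 89*X)
-15707 - S(-130) = -15707 - (42 + 89*(-130)) = -15707 - (42 - 11570) = -15707 - 1*(-11528) = -15707 + 11528 = -4179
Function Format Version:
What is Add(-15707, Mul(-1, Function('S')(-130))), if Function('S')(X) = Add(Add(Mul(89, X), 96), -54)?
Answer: -4179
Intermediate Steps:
Function('S')(X) = Add(42, Mul(89, X)) (Function('S')(X) = Add(Add(96, Mul(89, X)), -54) = Add(42, Mul(89, X)))
Add(-15707, Mul(-1, Function('S')(-130))) = Add(-15707, Mul(-1, Add(42, Mul(89, -130)))) = Add(-15707, Mul(-1, Add(42, -11570))) = Add(-15707, Mul(-1, -11528)) = Add(-15707, 11528) = -4179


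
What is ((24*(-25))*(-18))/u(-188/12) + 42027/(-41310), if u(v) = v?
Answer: -446806423/647190 ≈ -690.38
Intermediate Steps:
((24*(-25))*(-18))/u(-188/12) + 42027/(-41310) = ((24*(-25))*(-18))/((-188/12)) + 42027/(-41310) = (-600*(-18))/((-188*1/12)) + 42027*(-1/41310) = 10800/(-47/3) - 14009/13770 = 10800*(-3/47) - 14009/13770 = -32400/47 - 14009/13770 = -446806423/647190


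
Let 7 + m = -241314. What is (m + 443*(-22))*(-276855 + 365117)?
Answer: -22159675554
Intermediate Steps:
m = -241321 (m = -7 - 241314 = -241321)
(m + 443*(-22))*(-276855 + 365117) = (-241321 + 443*(-22))*(-276855 + 365117) = (-241321 - 9746)*88262 = -251067*88262 = -22159675554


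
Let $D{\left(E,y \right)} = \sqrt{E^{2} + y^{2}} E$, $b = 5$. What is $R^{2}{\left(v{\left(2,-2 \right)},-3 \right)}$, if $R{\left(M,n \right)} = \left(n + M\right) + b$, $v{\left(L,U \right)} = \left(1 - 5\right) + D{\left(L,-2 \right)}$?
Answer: $36 - 16 \sqrt{2} \approx 13.373$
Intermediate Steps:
$D{\left(E,y \right)} = E \sqrt{E^{2} + y^{2}}$
$v{\left(L,U \right)} = -4 + L \sqrt{4 + L^{2}}$ ($v{\left(L,U \right)} = \left(1 - 5\right) + L \sqrt{L^{2} + \left(-2\right)^{2}} = -4 + L \sqrt{L^{2} + 4} = -4 + L \sqrt{4 + L^{2}}$)
$R{\left(M,n \right)} = 5 + M + n$ ($R{\left(M,n \right)} = \left(n + M\right) + 5 = \left(M + n\right) + 5 = 5 + M + n$)
$R^{2}{\left(v{\left(2,-2 \right)},-3 \right)} = \left(5 - \left(4 - 2 \sqrt{4 + 2^{2}}\right) - 3\right)^{2} = \left(5 - \left(4 - 2 \sqrt{4 + 4}\right) - 3\right)^{2} = \left(5 - \left(4 - 2 \sqrt{8}\right) - 3\right)^{2} = \left(5 - \left(4 - 2 \cdot 2 \sqrt{2}\right) - 3\right)^{2} = \left(5 - \left(4 - 4 \sqrt{2}\right) - 3\right)^{2} = \left(-2 + 4 \sqrt{2}\right)^{2}$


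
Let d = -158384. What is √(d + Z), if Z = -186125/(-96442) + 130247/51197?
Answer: I*√3861183857352155464276658/4937541074 ≈ 397.97*I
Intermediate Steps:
Z = 22090322799/4937541074 (Z = -186125*(-1/96442) + 130247*(1/51197) = 186125/96442 + 130247/51197 = 22090322799/4937541074 ≈ 4.4740)
√(d + Z) = √(-158384 + 22090322799/4937541074) = √(-782005415141617/4937541074) = I*√3861183857352155464276658/4937541074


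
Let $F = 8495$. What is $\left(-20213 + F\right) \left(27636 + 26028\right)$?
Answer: $-628834752$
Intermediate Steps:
$\left(-20213 + F\right) \left(27636 + 26028\right) = \left(-20213 + 8495\right) \left(27636 + 26028\right) = \left(-11718\right) 53664 = -628834752$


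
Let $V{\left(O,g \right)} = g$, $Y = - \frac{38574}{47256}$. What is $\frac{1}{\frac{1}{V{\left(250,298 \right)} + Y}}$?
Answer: $\frac{2340619}{7876} \approx 297.18$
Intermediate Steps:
$Y = - \frac{6429}{7876}$ ($Y = \left(-38574\right) \frac{1}{47256} = - \frac{6429}{7876} \approx -0.81628$)
$\frac{1}{\frac{1}{V{\left(250,298 \right)} + Y}} = \frac{1}{\frac{1}{298 - \frac{6429}{7876}}} = \frac{1}{\frac{1}{\frac{2340619}{7876}}} = \frac{1}{\frac{7876}{2340619}} = \frac{2340619}{7876}$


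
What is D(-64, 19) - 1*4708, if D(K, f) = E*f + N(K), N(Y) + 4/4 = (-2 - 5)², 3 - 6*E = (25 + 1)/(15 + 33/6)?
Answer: -1145011/246 ≈ -4654.5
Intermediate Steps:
E = 71/246 (E = ½ - (25 + 1)/(6*(15 + 33/6)) = ½ - 13/(3*(15 + 33*(⅙))) = ½ - 13/(3*(15 + 11/2)) = ½ - 13/(3*41/2) = ½ - 13*2/(3*41) = ½ - ⅙*52/41 = ½ - 26/123 = 71/246 ≈ 0.28862)
N(Y) = 48 (N(Y) = -1 + (-2 - 5)² = -1 + (-7)² = -1 + 49 = 48)
D(K, f) = 48 + 71*f/246 (D(K, f) = 71*f/246 + 48 = 48 + 71*f/246)
D(-64, 19) - 1*4708 = (48 + (71/246)*19) - 1*4708 = (48 + 1349/246) - 4708 = 13157/246 - 4708 = -1145011/246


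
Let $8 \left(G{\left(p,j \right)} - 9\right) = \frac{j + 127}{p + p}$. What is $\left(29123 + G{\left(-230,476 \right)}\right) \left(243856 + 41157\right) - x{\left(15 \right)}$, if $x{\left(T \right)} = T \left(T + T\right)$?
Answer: $\frac{30554861756041}{3680} \approx 8.303 \cdot 10^{9}$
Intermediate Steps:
$G{\left(p,j \right)} = 9 + \frac{127 + j}{16 p}$ ($G{\left(p,j \right)} = 9 + \frac{\left(j + 127\right) \frac{1}{p + p}}{8} = 9 + \frac{\left(127 + j\right) \frac{1}{2 p}}{8} = 9 + \frac{\frac{1}{2} \frac{1}{p} \left(127 + j\right)}{8} = 9 + \frac{127 + j}{16 p}$)
$x{\left(T \right)} = 2 T^{2}$ ($x{\left(T \right)} = T 2 T = 2 T^{2}$)
$\left(29123 + G{\left(-230,476 \right)}\right) \left(243856 + 41157\right) - x{\left(15 \right)} = \left(29123 + \frac{127 + 476 + 144 \left(-230\right)}{16 \left(-230\right)}\right) \left(243856 + 41157\right) - 2 \cdot 15^{2} = \left(29123 + \frac{1}{16} \left(- \frac{1}{230}\right) \left(127 + 476 - 33120\right)\right) 285013 - 2 \cdot 225 = \left(29123 + \frac{1}{16} \left(- \frac{1}{230}\right) \left(-32517\right)\right) 285013 - 450 = \left(29123 + \frac{32517}{3680}\right) 285013 - 450 = \frac{107205157}{3680} \cdot 285013 - 450 = \frac{30554863412041}{3680} - 450 = \frac{30554861756041}{3680}$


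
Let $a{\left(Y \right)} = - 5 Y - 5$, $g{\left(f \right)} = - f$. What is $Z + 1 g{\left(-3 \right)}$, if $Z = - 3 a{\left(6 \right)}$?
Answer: $108$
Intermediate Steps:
$a{\left(Y \right)} = -5 - 5 Y$
$Z = 105$ ($Z = - 3 \left(-5 - 30\right) = \left(-3\right) \left(-35\right) = 105$)
$Z + 1 g{\left(-3 \right)} = 105 + 1 \left(\left(-1\right) \left(-3\right)\right) = 105 + 1 \cdot 3 = 105 + 3 = 108$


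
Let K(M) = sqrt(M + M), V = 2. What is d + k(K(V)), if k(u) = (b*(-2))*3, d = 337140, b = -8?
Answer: 337188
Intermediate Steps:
K(M) = sqrt(2)*sqrt(M) (K(M) = sqrt(2*M) = sqrt(2)*sqrt(M))
k(u) = 48 (k(u) = -8*(-2)*3 = 16*3 = 48)
d + k(K(V)) = 337140 + 48 = 337188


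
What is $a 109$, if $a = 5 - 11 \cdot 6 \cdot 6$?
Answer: $-42619$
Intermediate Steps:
$a = -391$ ($a = 5 - 396 = -391$)
$a 109 = \left(-391\right) 109 = -42619$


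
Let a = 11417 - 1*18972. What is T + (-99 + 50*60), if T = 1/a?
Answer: 21917054/7555 ≈ 2901.0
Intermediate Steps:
a = -7555 (a = 11417 - 18972 = -7555)
T = -1/7555 (T = 1/(-7555) = -1/7555 ≈ -0.00013236)
T + (-99 + 50*60) = -1/7555 + (-99 + 50*60) = -1/7555 + (-99 + 3000) = -1/7555 + 2901 = 21917054/7555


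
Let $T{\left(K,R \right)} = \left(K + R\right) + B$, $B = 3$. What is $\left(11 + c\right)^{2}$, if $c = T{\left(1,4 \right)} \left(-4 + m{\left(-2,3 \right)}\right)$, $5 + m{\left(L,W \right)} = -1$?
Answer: $4761$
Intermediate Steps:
$m{\left(L,W \right)} = -6$ ($m{\left(L,W \right)} = -5 - 1 = -6$)
$T{\left(K,R \right)} = 3 + K + R$ ($T{\left(K,R \right)} = \left(K + R\right) + 3 = 3 + K + R$)
$c = -80$ ($c = \left(3 + 1 + 4\right) \left(-4 - 6\right) = 8 \left(-10\right) = -80$)
$\left(11 + c\right)^{2} = \left(11 - 80\right)^{2} = \left(-69\right)^{2} = 4761$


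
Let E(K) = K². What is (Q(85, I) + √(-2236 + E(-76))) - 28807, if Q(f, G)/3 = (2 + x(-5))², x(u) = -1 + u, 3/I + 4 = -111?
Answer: -28759 + 2*√885 ≈ -28700.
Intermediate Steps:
I = -3/115 (I = 3/(-4 - 111) = 3/(-115) = 3*(-1/115) = -3/115 ≈ -0.026087)
Q(f, G) = 48 (Q(f, G) = 3*(2 + (-1 - 5))² = 3*(2 - 6)² = 3*(-4)² = 3*16 = 48)
(Q(85, I) + √(-2236 + E(-76))) - 28807 = (48 + √(-2236 + (-76)²)) - 28807 = (48 + √(-2236 + 5776)) - 28807 = (48 + √3540) - 28807 = (48 + 2*√885) - 28807 = -28759 + 2*√885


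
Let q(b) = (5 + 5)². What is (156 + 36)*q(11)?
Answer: 19200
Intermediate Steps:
q(b) = 100 (q(b) = 10² = 100)
(156 + 36)*q(11) = (156 + 36)*100 = 192*100 = 19200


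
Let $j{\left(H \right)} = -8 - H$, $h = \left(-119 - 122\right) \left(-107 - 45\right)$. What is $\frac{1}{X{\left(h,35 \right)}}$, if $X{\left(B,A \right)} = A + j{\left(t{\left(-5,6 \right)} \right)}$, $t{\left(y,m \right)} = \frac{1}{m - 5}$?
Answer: $\frac{1}{26} \approx 0.038462$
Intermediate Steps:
$h = 36632$ ($h = \left(-241\right) \left(-152\right) = 36632$)
$t{\left(y,m \right)} = \frac{1}{-5 + m}$
$X{\left(B,A \right)} = -9 + A$ ($X{\left(B,A \right)} = A - \left(8 + \frac{1}{-5 + 6}\right) = A - 9 = -9 + A$)
$\frac{1}{X{\left(h,35 \right)}} = \frac{1}{-9 + 35} = \frac{1}{26}$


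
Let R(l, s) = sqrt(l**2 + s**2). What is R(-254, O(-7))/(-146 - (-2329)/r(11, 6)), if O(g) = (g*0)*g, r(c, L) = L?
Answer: 1524/1453 ≈ 1.0489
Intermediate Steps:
O(g) = 0 (O(g) = 0*g = 0)
R(-254, O(-7))/(-146 - (-2329)/r(11, 6)) = sqrt((-254)**2 + 0**2)/(-146 - (-2329)/6) = sqrt(64516 + 0)/(-146 - (-2329)/6) = sqrt(64516)/(-146 - 137*(-17/6)) = 254/(-146 + 2329/6) = 254/(1453/6) = 254*(6/1453) = 1524/1453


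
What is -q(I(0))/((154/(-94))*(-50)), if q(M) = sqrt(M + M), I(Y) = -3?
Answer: -47*I*sqrt(6)/3850 ≈ -0.029903*I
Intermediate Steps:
q(M) = sqrt(2)*sqrt(M) (q(M) = sqrt(2*M) = sqrt(2)*sqrt(M))
-q(I(0))/((154/(-94))*(-50)) = -sqrt(2)*sqrt(-3)/((154/(-94))*(-50)) = -sqrt(2)*(I*sqrt(3))/((154*(-1/94))*(-50)) = -I*sqrt(6)/((-77/47*(-50))) = -I*sqrt(6)/3850/47 = -I*sqrt(6)*47/3850 = -47*I*sqrt(6)/3850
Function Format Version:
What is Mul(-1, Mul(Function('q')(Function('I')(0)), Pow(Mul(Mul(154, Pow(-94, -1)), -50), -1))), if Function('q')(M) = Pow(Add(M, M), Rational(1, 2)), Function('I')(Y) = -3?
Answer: Mul(Rational(-47, 3850), I, Pow(6, Rational(1, 2))) ≈ Mul(-0.029903, I)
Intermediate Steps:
Function('q')(M) = Mul(Pow(2, Rational(1, 2)), Pow(M, Rational(1, 2))) (Function('q')(M) = Pow(Mul(2, M), Rational(1, 2)) = Mul(Pow(2, Rational(1, 2)), Pow(M, Rational(1, 2))))
Mul(-1, Mul(Function('q')(Function('I')(0)), Pow(Mul(Mul(154, Pow(-94, -1)), -50), -1))) = Mul(-1, Mul(Mul(Pow(2, Rational(1, 2)), Pow(-3, Rational(1, 2))), Pow(Mul(Mul(154, Pow(-94, -1)), -50), -1))) = Mul(-1, Mul(Mul(Pow(2, Rational(1, 2)), Mul(I, Pow(3, Rational(1, 2)))), Pow(Mul(Mul(154, Rational(-1, 94)), -50), -1))) = Mul(-1, Mul(Mul(I, Pow(6, Rational(1, 2))), Pow(Mul(Rational(-77, 47), -50), -1))) = Mul(-1, Mul(Mul(I, Pow(6, Rational(1, 2))), Pow(Rational(3850, 47), -1))) = Mul(-1, Mul(Mul(I, Pow(6, Rational(1, 2))), Rational(47, 3850))) = Mul(-1, Mul(Rational(47, 3850), I, Pow(6, Rational(1, 2)))) = Mul(Rational(-47, 3850), I, Pow(6, Rational(1, 2)))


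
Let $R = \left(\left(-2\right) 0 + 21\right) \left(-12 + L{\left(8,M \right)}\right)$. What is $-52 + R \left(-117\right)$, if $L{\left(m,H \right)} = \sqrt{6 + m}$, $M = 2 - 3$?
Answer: $29432 - 2457 \sqrt{14} \approx 20239.0$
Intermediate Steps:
$M = -1$ ($M = 2 - 3 = -1$)
$R = -252 + 21 \sqrt{14}$ ($R = \left(\left(-2\right) 0 + 21\right) \left(-12 + \sqrt{6 + 8}\right) = \left(0 + 21\right) \left(-12 + \sqrt{14}\right) = 21 \left(-12 + \sqrt{14}\right) = -252 + 21 \sqrt{14} \approx -173.43$)
$-52 + R \left(-117\right) = -52 + \left(-252 + 21 \sqrt{14}\right) \left(-117\right) = -52 + \left(29484 - 2457 \sqrt{14}\right) = 29432 - 2457 \sqrt{14}$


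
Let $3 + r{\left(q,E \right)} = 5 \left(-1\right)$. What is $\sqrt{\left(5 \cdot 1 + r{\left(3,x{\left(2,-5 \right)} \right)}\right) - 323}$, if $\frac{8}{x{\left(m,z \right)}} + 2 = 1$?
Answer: $i \sqrt{326} \approx 18.055 i$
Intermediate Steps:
$x{\left(m,z \right)} = -8$ ($x{\left(m,z \right)} = \frac{8}{-2 + 1} = \frac{8}{-1} = 8 \left(-1\right) = -8$)
$r{\left(q,E \right)} = -8$ ($r{\left(q,E \right)} = -3 + 5 \left(-1\right) = -3 - 5 = -8$)
$\sqrt{\left(5 \cdot 1 + r{\left(3,x{\left(2,-5 \right)} \right)}\right) - 323} = \sqrt{\left(5 \cdot 1 - 8\right) - 323} = \sqrt{\left(5 - 8\right) - 323} = \sqrt{-3 - 323} = \sqrt{-326} = i \sqrt{326}$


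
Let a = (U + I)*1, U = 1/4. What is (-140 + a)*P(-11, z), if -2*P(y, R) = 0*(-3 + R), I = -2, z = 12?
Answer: 0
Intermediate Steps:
U = ¼ ≈ 0.25000
a = -7/4 (a = (¼ - 2)*1 = -7/4*1 = -7/4 ≈ -1.7500)
P(y, R) = 0 (P(y, R) = -0*(-3 + R) = -½*0 = 0)
(-140 + a)*P(-11, z) = (-140 - 7/4)*0 = -567/4*0 = 0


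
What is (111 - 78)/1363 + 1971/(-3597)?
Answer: -855924/1634237 ≈ -0.52375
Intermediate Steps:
(111 - 78)/1363 + 1971/(-3597) = 33*(1/1363) + 1971*(-1/3597) = 33/1363 - 657/1199 = -855924/1634237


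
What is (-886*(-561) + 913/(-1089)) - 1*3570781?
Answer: -304299848/99 ≈ -3.0737e+6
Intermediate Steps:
(-886*(-561) + 913/(-1089)) - 1*3570781 = (497046 + 913*(-1/1089)) - 3570781 = (497046 - 83/99) - 3570781 = 49207471/99 - 3570781 = -304299848/99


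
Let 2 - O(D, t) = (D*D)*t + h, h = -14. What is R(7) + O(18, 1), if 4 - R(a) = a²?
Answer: -353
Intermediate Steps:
O(D, t) = 16 - t*D² (O(D, t) = 2 - ((D*D)*t - 14) = 2 - (D²*t - 14) = 2 - (t*D² - 14) = 2 - (-14 + t*D²) = 2 + (14 - t*D²) = 16 - t*D²)
R(a) = 4 - a²
R(7) + O(18, 1) = (4 - 1*7²) + (16 - 1*1*18²) = (4 - 1*49) + (16 - 1*1*324) = (4 - 49) + (16 - 324) = -45 - 308 = -353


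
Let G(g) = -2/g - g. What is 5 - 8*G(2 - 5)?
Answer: -73/3 ≈ -24.333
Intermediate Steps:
G(g) = -g - 2/g
5 - 8*G(2 - 5) = 5 - 8*(-(2 - 5) - 2/(2 - 5)) = 5 - 8*(-1*(-3) - 2/(-3)) = 5 - 8*(3 - 2*(-⅓)) = 5 - 8*(3 + ⅔) = 5 - 8*11/3 = 5 - 88/3 = -73/3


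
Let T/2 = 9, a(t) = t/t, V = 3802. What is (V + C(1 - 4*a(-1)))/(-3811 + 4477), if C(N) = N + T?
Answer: 3817/666 ≈ 5.7312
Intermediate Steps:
a(t) = 1
T = 18 (T = 2*9 = 18)
C(N) = 18 + N (C(N) = N + 18 = 18 + N)
(V + C(1 - 4*a(-1)))/(-3811 + 4477) = (3802 + (18 + (1 - 4*1)))/(-3811 + 4477) = (3802 + (18 + (1 - 4)))/666 = (3802 + (18 - 3))*(1/666) = (3802 + 15)*(1/666) = 3817*(1/666) = 3817/666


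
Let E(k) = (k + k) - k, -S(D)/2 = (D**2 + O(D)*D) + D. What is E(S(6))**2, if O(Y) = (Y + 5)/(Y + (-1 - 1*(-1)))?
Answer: 11236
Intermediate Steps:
O(Y) = (5 + Y)/Y (O(Y) = (5 + Y)/(Y + (-1 + 1)) = (5 + Y)/(Y + 0) = (5 + Y)/Y)
S(D) = -10 - 4*D - 2*D**2 (S(D) = -2*((D**2 + ((5 + D)/D)*D) + D) = -2*((D**2 + (5 + D)) + D) = -2*((5 + D + D**2) + D) = -2*(5 + D**2 + 2*D) = -10 - 4*D - 2*D**2)
E(k) = k (E(k) = 2*k - k = k)
E(S(6))**2 = (-10 - 2*6 - 2*6*(1 + 6))**2 = (-10 - 12 - 2*6*7)**2 = (-10 - 12 - 84)**2 = (-106)**2 = 11236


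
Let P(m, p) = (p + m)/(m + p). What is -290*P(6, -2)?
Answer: -290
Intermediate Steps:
P(m, p) = 1 (P(m, p) = (m + p)/(m + p) = 1)
-290*P(6, -2) = -290*1 = -290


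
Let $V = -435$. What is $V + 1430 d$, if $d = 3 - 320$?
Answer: $-453745$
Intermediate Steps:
$d = -317$ ($d = 3 - 320 = -317$)
$V + 1430 d = -435 + 1430 \left(-317\right) = -435 - 453310 = -453745$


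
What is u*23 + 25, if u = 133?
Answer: 3084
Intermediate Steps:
u*23 + 25 = 133*23 + 25 = 3059 + 25 = 3084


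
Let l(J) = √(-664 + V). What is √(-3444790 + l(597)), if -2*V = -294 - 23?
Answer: √(-13779160 + 2*I*√2022)/2 ≈ 0.0060569 + 1856.0*I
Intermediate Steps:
V = 317/2 (V = -(-294 - 23)/2 = -½*(-317) = 317/2 ≈ 158.50)
l(J) = I*√2022/2 (l(J) = √(-664 + 317/2) = √(-1011/2) = I*√2022/2)
√(-3444790 + l(597)) = √(-3444790 + I*√2022/2)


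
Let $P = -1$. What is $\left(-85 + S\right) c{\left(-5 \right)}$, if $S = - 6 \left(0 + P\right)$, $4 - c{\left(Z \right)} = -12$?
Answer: $-1264$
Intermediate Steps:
$c{\left(Z \right)} = 16$ ($c{\left(Z \right)} = 4 - -12 = 4 + 12 = 16$)
$S = 6$ ($S = - 6 \left(0 - 1\right) = \left(-6\right) \left(-1\right) = 6$)
$\left(-85 + S\right) c{\left(-5 \right)} = \left(-85 + 6\right) 16 = \left(-79\right) 16 = -1264$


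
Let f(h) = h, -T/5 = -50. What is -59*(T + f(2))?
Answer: -14868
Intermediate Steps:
T = 250 (T = -5*(-50) = 250)
-59*(T + f(2)) = -59*(250 + 2) = -59*252 = -14868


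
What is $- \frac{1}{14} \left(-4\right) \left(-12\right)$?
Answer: $- \frac{24}{7} \approx -3.4286$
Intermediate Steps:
$- \frac{1}{14} \left(-4\right) \left(-12\right) = \left(-1\right) \frac{1}{14} \left(-4\right) \left(-12\right) = \left(- \frac{1}{14}\right) \left(-4\right) \left(-12\right) = \frac{2}{7} \left(-12\right) = - \frac{24}{7}$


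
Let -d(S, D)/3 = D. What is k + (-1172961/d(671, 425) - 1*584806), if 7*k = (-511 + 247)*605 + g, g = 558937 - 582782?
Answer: -1815076066/2975 ≈ -6.1011e+5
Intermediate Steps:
g = -23845
d(S, D) = -3*D
k = -183565/7 (k = ((-511 + 247)*605 - 23845)/7 = (-264*605 - 23845)/7 = (-159720 - 23845)/7 = (⅐)*(-183565) = -183565/7 ≈ -26224.)
k + (-1172961/d(671, 425) - 1*584806) = -183565/7 + (-1172961/((-3*425)) - 1*584806) = -183565/7 + (-1172961/(-1275) - 584806) = -183565/7 + (-1172961*(-1/1275) - 584806) = -183565/7 + (390987/425 - 584806) = -183565/7 - 248151563/425 = -1815076066/2975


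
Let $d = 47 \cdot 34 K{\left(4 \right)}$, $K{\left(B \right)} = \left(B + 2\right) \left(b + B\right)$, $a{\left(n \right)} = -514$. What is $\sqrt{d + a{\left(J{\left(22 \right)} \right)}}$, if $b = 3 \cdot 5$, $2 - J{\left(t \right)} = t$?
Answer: $\sqrt{181658} \approx 426.21$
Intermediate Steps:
$J{\left(t \right)} = 2 - t$
$b = 15$
$K{\left(B \right)} = \left(2 + B\right) \left(15 + B\right)$ ($K{\left(B \right)} = \left(B + 2\right) \left(15 + B\right) = \left(2 + B\right) \left(15 + B\right)$)
$d = 182172$ ($d = 47 \cdot 34 \left(30 + 4^{2} + 17 \cdot 4\right) = 1598 \left(30 + 16 + 68\right) = 1598 \cdot 114 = 182172$)
$\sqrt{d + a{\left(J{\left(22 \right)} \right)}} = \sqrt{182172 - 514} = \sqrt{181658}$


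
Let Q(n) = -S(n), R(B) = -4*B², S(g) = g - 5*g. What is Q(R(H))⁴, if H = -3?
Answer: 429981696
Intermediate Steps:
S(g) = -4*g
Q(n) = 4*n (Q(n) = -(-4)*n = 4*n)
Q(R(H))⁴ = (4*(-4*(-3)²))⁴ = (4*(-4*9))⁴ = (4*(-36))⁴ = (-144)⁴ = 429981696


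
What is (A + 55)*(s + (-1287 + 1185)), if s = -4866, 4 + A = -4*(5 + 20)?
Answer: 243432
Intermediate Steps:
A = -104 (A = -4 - 4*(5 + 20) = -4 - 4*25 = -4 - 100 = -104)
(A + 55)*(s + (-1287 + 1185)) = (-104 + 55)*(-4866 + (-1287 + 1185)) = -49*(-4866 - 102) = -49*(-4968) = 243432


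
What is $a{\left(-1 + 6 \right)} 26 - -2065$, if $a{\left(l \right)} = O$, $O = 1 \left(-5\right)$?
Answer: $1935$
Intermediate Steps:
$O = -5$
$a{\left(l \right)} = -5$
$a{\left(-1 + 6 \right)} 26 - -2065 = \left(-5\right) 26 - -2065 = -130 + 2065 = 1935$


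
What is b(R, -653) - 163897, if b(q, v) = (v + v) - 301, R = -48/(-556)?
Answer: -165504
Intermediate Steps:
R = 12/139 (R = -48*(-1/556) = 12/139 ≈ 0.086331)
b(q, v) = -301 + 2*v (b(q, v) = 2*v - 301 = -301 + 2*v)
b(R, -653) - 163897 = (-301 + 2*(-653)) - 163897 = (-301 - 1306) - 163897 = -1607 - 163897 = -165504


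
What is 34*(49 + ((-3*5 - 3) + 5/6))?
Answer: 3247/3 ≈ 1082.3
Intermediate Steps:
34*(49 + ((-3*5 - 3) + 5/6)) = 34*(49 + ((-15 - 3) + 5*(1/6))) = 34*(49 + (-18 + 5/6)) = 34*(49 - 103/6) = 34*(191/6) = 3247/3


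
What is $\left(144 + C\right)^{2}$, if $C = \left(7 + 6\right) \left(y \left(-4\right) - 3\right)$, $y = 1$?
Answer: $2809$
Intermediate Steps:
$C = -91$ ($C = \left(7 + 6\right) \left(1 \left(-4\right) - 3\right) = 13 \left(-4 - 3\right) = 13 \left(-7\right) = -91$)
$\left(144 + C\right)^{2} = \left(144 - 91\right)^{2} = 53^{2} = 2809$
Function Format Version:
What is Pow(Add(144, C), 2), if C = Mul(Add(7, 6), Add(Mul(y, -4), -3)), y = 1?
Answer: 2809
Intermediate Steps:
C = -91 (C = Mul(Add(7, 6), Add(Mul(1, -4), -3)) = Mul(13, Add(-4, -3)) = Mul(13, -7) = -91)
Pow(Add(144, C), 2) = Pow(Add(144, -91), 2) = Pow(53, 2) = 2809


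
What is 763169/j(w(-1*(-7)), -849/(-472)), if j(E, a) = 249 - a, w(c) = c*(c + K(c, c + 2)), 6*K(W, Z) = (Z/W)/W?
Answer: 360215768/116679 ≈ 3087.2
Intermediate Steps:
K(W, Z) = Z/(6*W²) (K(W, Z) = ((Z/W)/W)/6 = (Z/W²)/6 = Z/(6*W²))
w(c) = c*(c + (2 + c)/(6*c²)) (w(c) = c*(c + (c + 2)/(6*c²)) = c*(c + (2 + c)/(6*c²)))
763169/j(w(-1*(-7)), -849/(-472)) = 763169/(249 - (-849)/(-472)) = 763169/(249 - (-849)*(-1)/472) = 763169/(249 - 1*849/472) = 763169/(249 - 849/472) = 763169/(116679/472) = 763169*(472/116679) = 360215768/116679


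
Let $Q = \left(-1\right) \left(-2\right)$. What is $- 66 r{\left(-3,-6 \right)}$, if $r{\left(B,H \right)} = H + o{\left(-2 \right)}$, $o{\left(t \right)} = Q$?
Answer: $264$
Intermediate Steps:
$Q = 2$
$o{\left(t \right)} = 2$
$r{\left(B,H \right)} = 2 + H$ ($r{\left(B,H \right)} = H + 2 = 2 + H$)
$- 66 r{\left(-3,-6 \right)} = - 66 \left(2 - 6\right) = \left(-66\right) \left(-4\right) = 264$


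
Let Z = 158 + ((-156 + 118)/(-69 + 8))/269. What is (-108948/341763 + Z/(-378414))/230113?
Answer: -37632626513146/27129575788994006133 ≈ -1.3871e-6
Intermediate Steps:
Z = 2592660/16409 (Z = 158 + (-38/(-61))/269 = 158 + (-38*(-1/61))/269 = 158 + (1/269)*(38/61) = 158 + 38/16409 = 2592660/16409 ≈ 158.00)
(-108948/341763 + Z/(-378414))/230113 = (-108948/341763 + (2592660/16409)/(-378414))/230113 = (-108948*1/341763 + (2592660/16409)*(-1/378414))*(1/230113) = (-36316/113921 - 432110/1034899221)*(1/230113) = -37632626513146/117896754155541*1/230113 = -37632626513146/27129575788994006133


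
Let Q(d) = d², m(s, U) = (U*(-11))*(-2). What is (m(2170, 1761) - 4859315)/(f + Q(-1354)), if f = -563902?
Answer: -4820573/1269414 ≈ -3.7975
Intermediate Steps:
m(s, U) = 22*U (m(s, U) = -11*U*(-2) = 22*U)
(m(2170, 1761) - 4859315)/(f + Q(-1354)) = (22*1761 - 4859315)/(-563902 + (-1354)²) = (38742 - 4859315)/(-563902 + 1833316) = -4820573/1269414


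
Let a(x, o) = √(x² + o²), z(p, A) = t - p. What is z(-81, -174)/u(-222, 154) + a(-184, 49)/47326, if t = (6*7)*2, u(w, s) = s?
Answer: 15/14 + √36257/47326 ≈ 1.0755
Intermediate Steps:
t = 84 (t = 42*2 = 84)
z(p, A) = 84 - p
a(x, o) = √(o² + x²)
z(-81, -174)/u(-222, 154) + a(-184, 49)/47326 = (84 - 1*(-81))/154 + √(49² + (-184)²)/47326 = (84 + 81)*(1/154) + √(2401 + 33856)*(1/47326) = 165*(1/154) + √36257*(1/47326) = 15/14 + √36257/47326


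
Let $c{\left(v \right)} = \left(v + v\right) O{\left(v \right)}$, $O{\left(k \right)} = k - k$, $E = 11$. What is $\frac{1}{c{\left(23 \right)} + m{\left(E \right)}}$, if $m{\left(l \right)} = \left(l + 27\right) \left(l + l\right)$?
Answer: $\frac{1}{836} \approx 0.0011962$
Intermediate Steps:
$O{\left(k \right)} = 0$
$c{\left(v \right)} = 0$ ($c{\left(v \right)} = \left(v + v\right) 0 = 2 v 0 = 0$)
$m{\left(l \right)} = 2 l \left(27 + l\right)$ ($m{\left(l \right)} = \left(27 + l\right) 2 l = 2 l \left(27 + l\right)$)
$\frac{1}{c{\left(23 \right)} + m{\left(E \right)}} = \frac{1}{0 + 2 \cdot 11 \left(27 + 11\right)} = \frac{1}{0 + 2 \cdot 11 \cdot 38} = \frac{1}{0 + 836} = \frac{1}{836}$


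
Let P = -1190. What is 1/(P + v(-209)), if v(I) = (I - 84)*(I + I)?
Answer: 1/121284 ≈ 8.2451e-6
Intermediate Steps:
v(I) = 2*I*(-84 + I) (v(I) = (-84 + I)*(2*I) = 2*I*(-84 + I))
1/(P + v(-209)) = 1/(-1190 + 2*(-209)*(-84 - 209)) = 1/(-1190 + 2*(-209)*(-293)) = 1/(-1190 + 122474) = 1/121284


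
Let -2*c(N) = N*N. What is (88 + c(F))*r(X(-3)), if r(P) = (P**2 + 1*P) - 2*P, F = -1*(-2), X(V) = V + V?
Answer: 3612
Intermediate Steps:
X(V) = 2*V
F = 2
c(N) = -N**2/2 (c(N) = -N*N/2 = -N**2/2)
r(P) = P**2 - P (r(P) = (P**2 + P) - 2*P = (P + P**2) - 2*P = P**2 - P)
(88 + c(F))*r(X(-3)) = (88 - 1/2*2**2)*((2*(-3))*(-1 + 2*(-3))) = (88 - 1/2*4)*(-6*(-1 - 6)) = (88 - 2)*(-6*(-7)) = 86*42 = 3612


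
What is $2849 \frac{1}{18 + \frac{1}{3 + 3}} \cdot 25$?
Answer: $\frac{427350}{109} \approx 3920.6$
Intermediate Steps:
$2849 \frac{1}{18 + \frac{1}{3 + 3}} \cdot 25 = 2849 \frac{1}{18 + \frac{1}{6}} \cdot 25 = 2849 \frac{1}{\frac{109}{6}} \cdot 25 = 2849 \cdot \frac{6}{109} \cdot 25 = 2849 \cdot \frac{150}{109} = \frac{427350}{109}$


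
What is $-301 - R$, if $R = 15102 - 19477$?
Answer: $4074$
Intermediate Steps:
$R = -4375$ ($R = 15102 - 19477 = -4375$)
$-301 - R = -301 - -4375 = -301 + 4375 = 4074$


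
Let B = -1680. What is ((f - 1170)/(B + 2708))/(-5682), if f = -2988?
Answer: 693/973516 ≈ 0.00071185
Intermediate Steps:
((f - 1170)/(B + 2708))/(-5682) = ((-2988 - 1170)/(-1680 + 2708))/(-5682) = -4158/1028*(-1/5682) = -4158*1/1028*(-1/5682) = -2079/514*(-1/5682) = 693/973516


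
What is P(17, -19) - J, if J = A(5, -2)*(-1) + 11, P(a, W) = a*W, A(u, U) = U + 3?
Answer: -333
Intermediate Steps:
A(u, U) = 3 + U
P(a, W) = W*a
J = 10 (J = (3 - 2)*(-1) + 11 = 1*(-1) + 11 = -1 + 11 = 10)
P(17, -19) - J = -19*17 - 1*10 = -323 - 10 = -333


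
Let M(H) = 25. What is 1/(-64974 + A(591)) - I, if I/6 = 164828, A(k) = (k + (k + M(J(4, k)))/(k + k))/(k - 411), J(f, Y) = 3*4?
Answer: -6835335930560388/6911584531 ≈ -9.8897e+5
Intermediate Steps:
J(f, Y) = 12
A(k) = (k + (25 + k)/(2*k))/(-411 + k) (A(k) = (k + (k + 25)/(k + k))/(k - 411) = (k + (25 + k)/((2*k)))/(-411 + k) = (k + (25 + k)*(1/(2*k)))/(-411 + k) = (k + (25 + k)/(2*k))/(-411 + k))
I = 988968 (I = 6*164828 = 988968)
1/(-64974 + A(591)) - I = 1/(-64974 + (½)*(25 + 591 + 2*591²)/(591*(-411 + 591))) - 1*988968 = 1/(-64974 + (½)*(1/591)*(25 + 591 + 2*349281)/180) - 988968 = 1/(-64974 + (½)*(1/591)*(1/180)*(25 + 591 + 698562)) - 988968 = 1/(-64974 + (½)*(1/591)*(1/180)*699178) - 988968 = 1/(-64974 + 349589/106380) - 988968 = 1/(-6911584531/106380) - 988968 = -106380/6911584531 - 988968 = -6835335930560388/6911584531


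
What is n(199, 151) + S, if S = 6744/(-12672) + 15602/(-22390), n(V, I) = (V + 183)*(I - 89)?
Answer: 139987911917/5910960 ≈ 23683.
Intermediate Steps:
n(V, I) = (-89 + I)*(183 + V) (n(V, I) = (183 + V)*(-89 + I) = (-89 + I)*(183 + V))
S = -7264723/5910960 (S = 6744*(-1/12672) + 15602*(-1/22390) = -281/528 - 7801/11195 = -7264723/5910960 ≈ -1.2290)
n(199, 151) + S = (-16287 - 89*199 + 183*151 + 151*199) - 7264723/5910960 = (-16287 - 17711 + 27633 + 30049) - 7264723/5910960 = 23684 - 7264723/5910960 = 139987911917/5910960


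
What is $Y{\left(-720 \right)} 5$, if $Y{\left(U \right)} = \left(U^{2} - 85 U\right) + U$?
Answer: $2894400$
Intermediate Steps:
$Y{\left(U \right)} = U^{2} - 84 U$
$Y{\left(-720 \right)} 5 = - 720 \left(-84 - 720\right) 5 = \left(-720\right) \left(-804\right) 5 = 578880 \cdot 5 = 2894400$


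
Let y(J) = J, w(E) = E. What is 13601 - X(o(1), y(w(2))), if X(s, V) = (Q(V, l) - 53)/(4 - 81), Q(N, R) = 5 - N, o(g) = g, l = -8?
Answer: 1047227/77 ≈ 13600.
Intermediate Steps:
X(s, V) = 48/77 + V/77 (X(s, V) = ((5 - V) - 53)/(4 - 81) = (-48 - V)/(-77) = (-48 - V)*(-1/77) = 48/77 + V/77)
13601 - X(o(1), y(w(2))) = 13601 - (48/77 + (1/77)*2) = 13601 - (48/77 + 2/77) = 13601 - 1*50/77 = 13601 - 50/77 = 1047227/77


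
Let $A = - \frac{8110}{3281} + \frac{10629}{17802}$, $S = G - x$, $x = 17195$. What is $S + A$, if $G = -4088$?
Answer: $- \frac{138134963213}{6489818} \approx -21285.0$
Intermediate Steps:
$S = -21283$ ($S = -4088 - 17195 = -21283$)
$A = - \frac{12166719}{6489818}$ ($A = \left(-8110\right) \frac{1}{3281} + 10629 \cdot \frac{1}{17802} = - \frac{8110}{3281} + \frac{1181}{1978} = - \frac{12166719}{6489818} \approx -1.8747$)
$S + A = -21283 - \frac{12166719}{6489818} = - \frac{138134963213}{6489818}$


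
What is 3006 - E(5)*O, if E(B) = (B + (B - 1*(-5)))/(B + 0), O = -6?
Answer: 3024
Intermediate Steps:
E(B) = (5 + 2*B)/B (E(B) = (B + (B + 5))/B = (B + (5 + B))/B = (5 + 2*B)/B)
3006 - E(5)*O = 3006 - (2 + 5/5)*(-6) = 3006 - (2 + 5*(⅕))*(-6) = 3006 - (2 + 1)*(-6) = 3006 - 3*(-6) = 3006 - (-18) = 3006 - 1*(-18) = 3006 + 18 = 3024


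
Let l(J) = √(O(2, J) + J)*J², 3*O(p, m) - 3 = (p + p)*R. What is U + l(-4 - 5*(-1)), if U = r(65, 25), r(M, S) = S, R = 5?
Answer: 25 + √78/3 ≈ 27.944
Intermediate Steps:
U = 25
O(p, m) = 1 + 10*p/3 (O(p, m) = 1 + ((p + p)*5)/3 = 1 + ((2*p)*5)/3 = 1 + (10*p)/3 = 1 + 10*p/3)
l(J) = J²*√(23/3 + J) (l(J) = √((1 + (10/3)*2) + J)*J² = √((1 + 20/3) + J)*J² = √(23/3 + J)*J² = J²*√(23/3 + J))
U + l(-4 - 5*(-1)) = 25 + (-4 - 5*(-1))²*√(69 + 9*(-4 - 5*(-1)))/3 = 25 + (-4 + 5)²*√(69 + 9*(-4 + 5))/3 = 25 + (⅓)*1²*√(69 + 9*1) = 25 + (⅓)*1*√(69 + 9) = 25 + (⅓)*1*√78 = 25 + √78/3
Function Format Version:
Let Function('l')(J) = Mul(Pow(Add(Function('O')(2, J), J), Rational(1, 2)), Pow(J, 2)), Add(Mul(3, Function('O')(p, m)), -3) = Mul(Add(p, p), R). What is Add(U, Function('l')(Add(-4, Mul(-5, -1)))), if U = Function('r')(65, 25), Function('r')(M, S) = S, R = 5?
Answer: Add(25, Mul(Rational(1, 3), Pow(78, Rational(1, 2)))) ≈ 27.944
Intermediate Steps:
U = 25
Function('O')(p, m) = Add(1, Mul(Rational(10, 3), p)) (Function('O')(p, m) = Add(1, Mul(Rational(1, 3), Mul(Add(p, p), 5))) = Add(1, Mul(Rational(1, 3), Mul(Mul(2, p), 5))) = Add(1, Mul(Rational(1, 3), Mul(10, p))) = Add(1, Mul(Rational(10, 3), p)))
Function('l')(J) = Mul(Pow(J, 2), Pow(Add(Rational(23, 3), J), Rational(1, 2))) (Function('l')(J) = Mul(Pow(Add(Add(1, Mul(Rational(10, 3), 2)), J), Rational(1, 2)), Pow(J, 2)) = Mul(Pow(Add(Add(1, Rational(20, 3)), J), Rational(1, 2)), Pow(J, 2)) = Mul(Pow(Add(Rational(23, 3), J), Rational(1, 2)), Pow(J, 2)) = Mul(Pow(J, 2), Pow(Add(Rational(23, 3), J), Rational(1, 2))))
Add(U, Function('l')(Add(-4, Mul(-5, -1)))) = Add(25, Mul(Rational(1, 3), Pow(Add(-4, Mul(-5, -1)), 2), Pow(Add(69, Mul(9, Add(-4, Mul(-5, -1)))), Rational(1, 2)))) = Add(25, Mul(Rational(1, 3), Pow(Add(-4, 5), 2), Pow(Add(69, Mul(9, Add(-4, 5))), Rational(1, 2)))) = Add(25, Mul(Rational(1, 3), Pow(1, 2), Pow(Add(69, Mul(9, 1)), Rational(1, 2)))) = Add(25, Mul(Rational(1, 3), 1, Pow(Add(69, 9), Rational(1, 2)))) = Add(25, Mul(Rational(1, 3), 1, Pow(78, Rational(1, 2)))) = Add(25, Mul(Rational(1, 3), Pow(78, Rational(1, 2))))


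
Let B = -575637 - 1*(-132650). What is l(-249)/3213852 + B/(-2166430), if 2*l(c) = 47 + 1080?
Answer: 1424915439229/6962585388360 ≈ 0.20465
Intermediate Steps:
l(c) = 1127/2 (l(c) = (47 + 1080)/2 = (1/2)*1127 = 1127/2)
B = -442987 (B = -575637 + 132650 = -442987)
l(-249)/3213852 + B/(-2166430) = (1127/2)/3213852 - 442987/(-2166430) = (1127/2)*(1/3213852) - 442987*(-1/2166430) = 1127/6427704 + 442987/2166430 = 1424915439229/6962585388360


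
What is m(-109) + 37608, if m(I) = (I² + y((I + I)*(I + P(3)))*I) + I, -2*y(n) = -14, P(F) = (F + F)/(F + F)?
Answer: 48617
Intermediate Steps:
P(F) = 1 (P(F) = (2*F)/((2*F)) = (2*F)*(1/(2*F)) = 1)
y(n) = 7 (y(n) = -½*(-14) = 7)
m(I) = I² + 8*I (m(I) = (I² + 7*I) + I = I² + 8*I)
m(-109) + 37608 = -109*(8 - 109) + 37608 = -109*(-101) + 37608 = 11009 + 37608 = 48617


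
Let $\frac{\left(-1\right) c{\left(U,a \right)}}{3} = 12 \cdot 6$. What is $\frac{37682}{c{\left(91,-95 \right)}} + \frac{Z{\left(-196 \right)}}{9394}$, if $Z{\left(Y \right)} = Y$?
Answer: $- \frac{12643823}{72468} \approx -174.47$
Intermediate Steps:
$c{\left(U,a \right)} = -216$ ($c{\left(U,a \right)} = - 3 \cdot 12 \cdot 6 = \left(-3\right) 72 = -216$)
$\frac{37682}{c{\left(91,-95 \right)}} + \frac{Z{\left(-196 \right)}}{9394} = \frac{37682}{-216} - \frac{196}{9394} = 37682 \left(- \frac{1}{216}\right) - \frac{14}{671} = - \frac{18841}{108} - \frac{14}{671} = - \frac{12643823}{72468}$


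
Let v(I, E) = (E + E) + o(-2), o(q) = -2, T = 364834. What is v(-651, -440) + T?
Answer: 363952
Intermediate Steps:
v(I, E) = -2 + 2*E (v(I, E) = (E + E) - 2 = 2*E - 2 = -2 + 2*E)
v(-651, -440) + T = (-2 + 2*(-440)) + 364834 = (-2 - 880) + 364834 = -882 + 364834 = 363952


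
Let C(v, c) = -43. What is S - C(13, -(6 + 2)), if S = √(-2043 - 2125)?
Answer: 43 + 2*I*√1042 ≈ 43.0 + 64.56*I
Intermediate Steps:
S = 2*I*√1042 (S = √(-4168) = 2*I*√1042 ≈ 64.56*I)
S - C(13, -(6 + 2)) = 2*I*√1042 - 1*(-43) = 2*I*√1042 + 43 = 43 + 2*I*√1042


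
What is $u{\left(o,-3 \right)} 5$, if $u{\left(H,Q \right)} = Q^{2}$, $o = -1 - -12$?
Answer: $45$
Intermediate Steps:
$o = 11$ ($o = -1 + 12 = 11$)
$u{\left(o,-3 \right)} 5 = \left(-3\right)^{2} \cdot 5 = 9 \cdot 5 = 45$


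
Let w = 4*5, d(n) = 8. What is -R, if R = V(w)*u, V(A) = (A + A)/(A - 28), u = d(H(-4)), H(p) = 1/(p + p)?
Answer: 40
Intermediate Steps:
H(p) = 1/(2*p)
u = 8
w = 20
V(A) = 2*A/(-28 + A) (V(A) = (2*A)/(-28 + A) = 2*A/(-28 + A))
R = -40 (R = (2*20/(-28 + 20))*8 = (2*20/(-8))*8 = (2*20*(-⅛))*8 = -5*8 = -40)
-R = -1*(-40) = 40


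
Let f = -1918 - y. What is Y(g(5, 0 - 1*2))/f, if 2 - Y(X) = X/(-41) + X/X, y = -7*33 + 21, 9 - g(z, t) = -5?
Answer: -55/70028 ≈ -0.00078540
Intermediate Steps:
g(z, t) = 14 (g(z, t) = 9 - 1*(-5) = 9 + 5 = 14)
y = -210 (y = -231 + 21 = -210)
Y(X) = 1 + X/41 (Y(X) = 2 - (X/(-41) + X/X) = 2 - (X*(-1/41) + 1) = 2 - (-X/41 + 1) = 2 - (1 - X/41) = 2 + (-1 + X/41) = 1 + X/41)
f = -1708 (f = -1918 - 1*(-210) = -1918 + 210 = -1708)
Y(g(5, 0 - 1*2))/f = (1 + (1/41)*14)/(-1708) = (1 + 14/41)*(-1/1708) = (55/41)*(-1/1708) = -55/70028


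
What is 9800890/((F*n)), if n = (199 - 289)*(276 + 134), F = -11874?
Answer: 980089/43815060 ≈ 0.022369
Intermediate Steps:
n = -36900 (n = -90*410 = -36900)
9800890/((F*n)) = 9800890/((-11874*(-36900))) = 9800890/438150600 = 9800890*(1/438150600) = 980089/43815060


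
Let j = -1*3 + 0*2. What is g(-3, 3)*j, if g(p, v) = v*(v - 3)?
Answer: 0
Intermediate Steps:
g(p, v) = v*(-3 + v)
j = -3 (j = -3 + 0 = -3)
g(-3, 3)*j = (3*(-3 + 3))*(-3) = (3*0)*(-3) = 0*(-3) = 0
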